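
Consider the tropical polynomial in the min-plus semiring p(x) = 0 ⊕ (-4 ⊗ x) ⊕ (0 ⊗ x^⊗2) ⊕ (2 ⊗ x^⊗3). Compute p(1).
p(1) = -3

A tropical monomial a ⊗ x^⊗i evaluates to a + i · x. Evaluating each term at x = 1:
  Term 0 contributes 0 + 0 · 1 = 0
  Term 1 contributes -4 + 1 · 1 = -3
  Term 2 contributes 0 + 2 · 1 = 2
  Term 3 contributes 2 + 3 · 1 = 5
p(1) = ⊕ of these = min[0, -3, 2, 5] = -3.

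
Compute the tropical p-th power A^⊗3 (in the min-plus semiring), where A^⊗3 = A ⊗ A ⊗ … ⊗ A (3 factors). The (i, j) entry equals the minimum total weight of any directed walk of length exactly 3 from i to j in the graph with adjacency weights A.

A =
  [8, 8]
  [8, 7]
A^⊗3 =
  [23, 22]
  [22, 21]

Each entry (A^⊗3)_ij equals the minimum over all length-3 walks i = v_0 → v_1 → … → v_3 = j of Σ_t A[v_t][v_{t+1}]. For example, for (i, j) = (0, 1) we minimise over 4 possible intermediate vertex sequences; the minimum is 22, attained along the walk 0 → 1 → 1 → 1.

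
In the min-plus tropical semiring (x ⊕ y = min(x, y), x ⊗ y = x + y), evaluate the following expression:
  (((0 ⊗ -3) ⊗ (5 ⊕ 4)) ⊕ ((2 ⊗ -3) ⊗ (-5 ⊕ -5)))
(((0 ⊗ -3) ⊗ (5 ⊕ 4)) ⊕ ((2 ⊗ -3) ⊗ (-5 ⊕ -5))) = -6

Expand innermost to outermost. Recall ⊕ takes the minimum of its arguments and ⊗ takes their sum. Working out the expression (((0 ⊗ -3) ⊗ (5 ⊕ 4)) ⊕ ((2 ⊗ -3) ⊗ (-5 ⊕ -5))) gives -6.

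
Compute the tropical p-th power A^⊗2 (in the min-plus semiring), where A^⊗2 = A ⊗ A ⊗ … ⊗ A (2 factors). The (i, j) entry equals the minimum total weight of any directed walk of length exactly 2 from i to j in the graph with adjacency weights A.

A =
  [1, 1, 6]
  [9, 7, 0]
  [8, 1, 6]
A^⊗2 =
  [2, 2, 1]
  [8, 1, 6]
  [9, 7, 1]

Each entry (A^⊗2)_ij equals the minimum over all length-2 walks i = v_0 → v_1 → … → v_2 = j of Σ_t A[v_t][v_{t+1}]. For example, for (i, j) = (0, 2) we minimise over 3 possible intermediate vertex sequences; the minimum is 1, attained along the walk 0 → 1 → 2.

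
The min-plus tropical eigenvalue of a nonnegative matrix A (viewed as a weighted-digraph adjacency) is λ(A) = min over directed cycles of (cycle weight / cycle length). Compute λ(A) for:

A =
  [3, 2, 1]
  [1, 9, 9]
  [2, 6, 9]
λ(A) = 3/2

Enumerate directed cycles and compute their means (weight / length). Sample:
  cycle 0 → 0: weight = 3, length = 1, mean = 3/1 ≈ 3.000
  cycle 1 → 1: weight = 9, length = 1, mean = 9/1 ≈ 9.000
  cycle 2 → 2: weight = 9, length = 1, mean = 9/1 ≈ 9.000
  cycle 0 → 1 → 0: weight = 3, length = 2, mean = 3/2 ≈ 1.500
  cycle 0 → 2 → 0: weight = 3, length = 2, mean = 3/2 ≈ 1.500
  cycle 1 → 0 → 1: weight = 3, length = 2, mean = 3/2 ≈ 1.500
Minimum mean = 1.500, attained e.g. along the cycle 0 → 1 → 0 with weight 3 and length 2. So λ(A) = 3/2 = 3/2.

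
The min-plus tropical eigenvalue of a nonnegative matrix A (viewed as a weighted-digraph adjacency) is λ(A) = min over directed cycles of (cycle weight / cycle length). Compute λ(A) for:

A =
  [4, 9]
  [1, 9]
λ(A) = 4

Enumerate directed cycles and compute their means (weight / length). Sample:
  cycle 0 → 0: weight = 4, length = 1, mean = 4/1 ≈ 4.000
  cycle 1 → 1: weight = 9, length = 1, mean = 9/1 ≈ 9.000
  cycle 0 → 1 → 0: weight = 10, length = 2, mean = 10/2 ≈ 5.000
  cycle 1 → 0 → 1: weight = 10, length = 2, mean = 10/2 ≈ 5.000
Minimum mean = 4.000, attained e.g. along the cycle 0 → 0 with weight 4 and length 1. So λ(A) = 4/1 = 4.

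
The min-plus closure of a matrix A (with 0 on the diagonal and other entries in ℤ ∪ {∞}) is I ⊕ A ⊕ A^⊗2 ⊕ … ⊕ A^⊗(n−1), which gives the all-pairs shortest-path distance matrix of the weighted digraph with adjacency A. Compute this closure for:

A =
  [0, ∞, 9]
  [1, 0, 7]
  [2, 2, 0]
Closure =
  [0, 11, 9]
  [1, 0, 7]
  [2, 2, 0]

This is the Floyd-Warshall all-pairs shortest-path computation. For each intermediate vertex k = 0, 1, …, 2, update dist[i][j] ← min(dist[i][j], dist[i][k] + dist[k][j]). The final matrix gives, for each (i, j), the minimum total weight of any directed path from i to j (possibly empty when i = j).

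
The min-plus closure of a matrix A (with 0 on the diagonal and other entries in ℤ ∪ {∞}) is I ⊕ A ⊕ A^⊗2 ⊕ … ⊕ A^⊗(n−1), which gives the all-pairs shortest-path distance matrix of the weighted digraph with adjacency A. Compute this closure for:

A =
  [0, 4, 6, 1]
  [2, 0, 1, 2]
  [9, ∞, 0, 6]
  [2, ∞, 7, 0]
Closure =
  [0, 4, 5, 1]
  [2, 0, 1, 2]
  [8, 12, 0, 6]
  [2, 6, 7, 0]

This is the Floyd-Warshall all-pairs shortest-path computation. For each intermediate vertex k = 0, 1, …, 3, update dist[i][j] ← min(dist[i][j], dist[i][k] + dist[k][j]). The final matrix gives, for each (i, j), the minimum total weight of any directed path from i to j (possibly empty when i = j).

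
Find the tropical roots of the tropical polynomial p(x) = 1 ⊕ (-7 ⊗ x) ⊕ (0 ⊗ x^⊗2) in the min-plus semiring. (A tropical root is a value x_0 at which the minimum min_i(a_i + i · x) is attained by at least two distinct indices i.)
Roots: {-7, 8}

Each tropical root is a break point of the lower envelope of the lines y = a_i + i · x (there are 3 lines, with slopes 0, 1, ..., 2). Only the lines that attain the minimum somewhere contribute to roots; other lines are dominated. Here the surviving (envelope) indices are i = 2, i = 1, i = 0.
Intersections between consecutive envelope lines give the roots: for adjacent envelope indices i < j the intersection is x = (a_i − a_j) / (j − i). Reading off the sorted break points: {-7, 8}.
Verification: at each break x_0, at least two indices attain the minimum of min_i(a_i + i · x_0).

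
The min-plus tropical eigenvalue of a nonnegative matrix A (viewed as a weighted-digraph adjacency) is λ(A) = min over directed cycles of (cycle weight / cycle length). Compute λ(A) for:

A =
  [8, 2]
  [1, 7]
λ(A) = 3/2

Enumerate directed cycles and compute their means (weight / length). Sample:
  cycle 0 → 0: weight = 8, length = 1, mean = 8/1 ≈ 8.000
  cycle 1 → 1: weight = 7, length = 1, mean = 7/1 ≈ 7.000
  cycle 0 → 1 → 0: weight = 3, length = 2, mean = 3/2 ≈ 1.500
  cycle 1 → 0 → 1: weight = 3, length = 2, mean = 3/2 ≈ 1.500
Minimum mean = 1.500, attained e.g. along the cycle 0 → 1 → 0 with weight 3 and length 2. So λ(A) = 3/2 = 3/2.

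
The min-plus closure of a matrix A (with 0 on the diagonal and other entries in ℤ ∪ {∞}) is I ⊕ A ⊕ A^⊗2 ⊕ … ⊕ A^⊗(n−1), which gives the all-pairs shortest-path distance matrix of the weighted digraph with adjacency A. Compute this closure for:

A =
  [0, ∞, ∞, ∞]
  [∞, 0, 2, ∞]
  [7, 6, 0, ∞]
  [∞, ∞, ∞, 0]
Closure =
  [0, ∞, ∞, ∞]
  [9, 0, 2, ∞]
  [7, 6, 0, ∞]
  [∞, ∞, ∞, 0]

This is the Floyd-Warshall all-pairs shortest-path computation. For each intermediate vertex k = 0, 1, …, 3, update dist[i][j] ← min(dist[i][j], dist[i][k] + dist[k][j]). The final matrix gives, for each (i, j), the minimum total weight of any directed path from i to j (possibly empty when i = j).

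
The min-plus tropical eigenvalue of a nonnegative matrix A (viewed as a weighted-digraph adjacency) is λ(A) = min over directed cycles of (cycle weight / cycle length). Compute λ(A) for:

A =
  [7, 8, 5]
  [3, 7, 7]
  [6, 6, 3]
λ(A) = 3

Enumerate directed cycles and compute their means (weight / length). Sample:
  cycle 0 → 0: weight = 7, length = 1, mean = 7/1 ≈ 7.000
  cycle 1 → 1: weight = 7, length = 1, mean = 7/1 ≈ 7.000
  cycle 2 → 2: weight = 3, length = 1, mean = 3/1 ≈ 3.000
  cycle 0 → 1 → 0: weight = 11, length = 2, mean = 11/2 ≈ 5.500
  cycle 0 → 2 → 0: weight = 11, length = 2, mean = 11/2 ≈ 5.500
  cycle 1 → 0 → 1: weight = 11, length = 2, mean = 11/2 ≈ 5.500
Minimum mean = 3.000, attained e.g. along the cycle 2 → 2 with weight 3 and length 1. So λ(A) = 3/1 = 3.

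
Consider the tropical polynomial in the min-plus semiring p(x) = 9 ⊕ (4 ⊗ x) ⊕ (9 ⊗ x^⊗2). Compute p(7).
p(7) = 9

A tropical monomial a ⊗ x^⊗i evaluates to a + i · x. Evaluating each term at x = 7:
  Term 0 contributes 9 + 0 · 7 = 9
  Term 1 contributes 4 + 1 · 7 = 11
  Term 2 contributes 9 + 2 · 7 = 23
p(7) = ⊕ of these = min[9, 11, 23] = 9.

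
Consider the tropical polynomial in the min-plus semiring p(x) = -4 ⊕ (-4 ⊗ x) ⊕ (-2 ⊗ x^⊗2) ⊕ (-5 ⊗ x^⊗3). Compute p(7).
p(7) = -4

A tropical monomial a ⊗ x^⊗i evaluates to a + i · x. Evaluating each term at x = 7:
  Term 0 contributes -4 + 0 · 7 = -4
  Term 1 contributes -4 + 1 · 7 = 3
  Term 2 contributes -2 + 2 · 7 = 12
  Term 3 contributes -5 + 3 · 7 = 16
p(7) = ⊕ of these = min[-4, 3, 12, 16] = -4.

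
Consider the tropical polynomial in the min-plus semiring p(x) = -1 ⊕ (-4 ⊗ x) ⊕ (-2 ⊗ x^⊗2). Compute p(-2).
p(-2) = -6

A tropical monomial a ⊗ x^⊗i evaluates to a + i · x. Evaluating each term at x = -2:
  Term 0 contributes -1 + 0 · -2 = -1
  Term 1 contributes -4 + 1 · -2 = -6
  Term 2 contributes -2 + 2 · -2 = -6
p(-2) = ⊕ of these = min[-1, -6, -6] = -6.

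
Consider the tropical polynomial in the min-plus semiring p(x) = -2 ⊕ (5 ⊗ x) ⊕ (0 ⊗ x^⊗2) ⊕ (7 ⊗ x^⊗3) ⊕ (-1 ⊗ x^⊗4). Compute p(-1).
p(-1) = -5

A tropical monomial a ⊗ x^⊗i evaluates to a + i · x. Evaluating each term at x = -1:
  Term 0 contributes -2 + 0 · -1 = -2
  Term 1 contributes 5 + 1 · -1 = 4
  Term 2 contributes 0 + 2 · -1 = -2
  Term 3 contributes 7 + 3 · -1 = 4
  Term 4 contributes -1 + 4 · -1 = -5
p(-1) = ⊕ of these = min[-2, 4, -2, 4, -5] = -5.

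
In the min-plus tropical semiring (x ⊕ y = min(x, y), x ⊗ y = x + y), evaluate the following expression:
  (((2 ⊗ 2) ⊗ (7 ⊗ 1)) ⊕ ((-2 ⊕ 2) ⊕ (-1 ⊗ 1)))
(((2 ⊗ 2) ⊗ (7 ⊗ 1)) ⊕ ((-2 ⊕ 2) ⊕ (-1 ⊗ 1))) = -2

Expand innermost to outermost. Recall ⊕ takes the minimum of its arguments and ⊗ takes their sum. Working out the expression (((2 ⊗ 2) ⊗ (7 ⊗ 1)) ⊕ ((-2 ⊕ 2) ⊕ (-1 ⊗ 1))) gives -2.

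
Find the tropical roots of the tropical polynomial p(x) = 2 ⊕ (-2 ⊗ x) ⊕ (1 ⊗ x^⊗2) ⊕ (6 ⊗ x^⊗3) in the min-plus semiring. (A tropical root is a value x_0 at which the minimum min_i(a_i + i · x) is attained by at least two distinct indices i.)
Roots: {-5, -3, 4}

Each tropical root is a break point of the lower envelope of the lines y = a_i + i · x (there are 4 lines, with slopes 0, 1, ..., 3). Only the lines that attain the minimum somewhere contribute to roots; other lines are dominated. Here the surviving (envelope) indices are i = 3, i = 2, i = 1, i = 0.
Intersections between consecutive envelope lines give the roots: for adjacent envelope indices i < j the intersection is x = (a_i − a_j) / (j − i). Reading off the sorted break points: {-5, -3, 4}.
Verification: at each break x_0, at least two indices attain the minimum of min_i(a_i + i · x_0).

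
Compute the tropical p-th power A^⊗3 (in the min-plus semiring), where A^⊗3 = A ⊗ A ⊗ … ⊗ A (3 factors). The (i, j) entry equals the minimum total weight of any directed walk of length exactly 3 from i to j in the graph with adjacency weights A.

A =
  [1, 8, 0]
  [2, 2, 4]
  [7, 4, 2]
A^⊗3 =
  [3, 5, 2]
  [4, 6, 3]
  [7, 8, 6]

Each entry (A^⊗3)_ij equals the minimum over all length-3 walks i = v_0 → v_1 → … → v_3 = j of Σ_t A[v_t][v_{t+1}]. For example, for (i, j) = (0, 2) we minimise over 9 possible intermediate vertex sequences; the minimum is 2, attained along the walk 0 → 0 → 0 → 2.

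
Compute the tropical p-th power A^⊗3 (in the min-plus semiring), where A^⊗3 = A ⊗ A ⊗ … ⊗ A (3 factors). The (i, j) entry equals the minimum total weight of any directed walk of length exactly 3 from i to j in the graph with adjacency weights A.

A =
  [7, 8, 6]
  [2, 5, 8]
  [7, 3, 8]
A^⊗3 =
  [11, 14, 16]
  [12, 11, 13]
  [10, 13, 11]

Each entry (A^⊗3)_ij equals the minimum over all length-3 walks i = v_0 → v_1 → … → v_3 = j of Σ_t A[v_t][v_{t+1}]. For example, for (i, j) = (0, 2) we minimise over 9 possible intermediate vertex sequences; the minimum is 16, attained along the walk 0 → 1 → 0 → 2.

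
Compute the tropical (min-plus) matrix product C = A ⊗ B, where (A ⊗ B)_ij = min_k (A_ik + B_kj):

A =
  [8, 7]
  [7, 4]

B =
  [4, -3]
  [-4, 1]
A ⊗ B =
  [3, 5]
  [0, 4]

Apply the min-plus product entry-by-entry:
  C[0][0] = min over k of (A[0][0] + B[0][0] = 8 + 4 = 12, A[0][1] + B[1][0] = 7 + -4 = 3) = 3 (attained at k = 1)
  C[0][1] = min over k of (A[0][0] + B[0][1] = 8 + -3 = 5, A[0][1] + B[1][1] = 7 + 1 = 8) = 5 (attained at k = 0)
  C[1][0] = min over k of (A[1][0] + B[0][0] = 7 + 4 = 11, A[1][1] + B[1][0] = 4 + -4 = 0) = 0 (attained at k = 1)
  C[1][1] = min over k of (A[1][0] + B[0][1] = 7 + -3 = 4, A[1][1] + B[1][1] = 4 + 1 = 5) = 4 (attained at k = 0)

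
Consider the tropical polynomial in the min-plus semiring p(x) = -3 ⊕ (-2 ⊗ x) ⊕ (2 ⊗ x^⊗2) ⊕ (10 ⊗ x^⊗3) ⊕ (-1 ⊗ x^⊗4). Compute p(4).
p(4) = -3

A tropical monomial a ⊗ x^⊗i evaluates to a + i · x. Evaluating each term at x = 4:
  Term 0 contributes -3 + 0 · 4 = -3
  Term 1 contributes -2 + 1 · 4 = 2
  Term 2 contributes 2 + 2 · 4 = 10
  Term 3 contributes 10 + 3 · 4 = 22
  Term 4 contributes -1 + 4 · 4 = 15
p(4) = ⊕ of these = min[-3, 2, 10, 22, 15] = -3.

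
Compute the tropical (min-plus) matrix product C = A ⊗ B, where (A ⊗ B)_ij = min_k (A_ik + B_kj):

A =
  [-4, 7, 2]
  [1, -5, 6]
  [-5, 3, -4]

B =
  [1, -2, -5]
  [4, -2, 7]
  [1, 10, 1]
A ⊗ B =
  [-3, -6, -9]
  [-1, -7, -4]
  [-4, -7, -10]

Apply the min-plus product entry-by-entry:
  C[0][0] = min over k of (A[0][0] + B[0][0] = -4 + 1 = -3, A[0][1] + B[1][0] = 7 + 4 = 11, A[0][2] + B[2][0] = 2 + 1 = 3) = -3 (attained at k = 0)
  C[0][1] = min over k of (A[0][0] + B[0][1] = -4 + -2 = -6, A[0][1] + B[1][1] = 7 + -2 = 5, A[0][2] + B[2][1] = 2 + 10 = 12) = -6 (attained at k = 0)
  C[0][2] = min over k of (A[0][0] + B[0][2] = -4 + -5 = -9, A[0][1] + B[1][2] = 7 + 7 = 14, A[0][2] + B[2][2] = 2 + 1 = 3) = -9 (attained at k = 0)
  C[1][0] = min over k of (A[1][0] + B[0][0] = 1 + 1 = 2, A[1][1] + B[1][0] = -5 + 4 = -1, A[1][2] + B[2][0] = 6 + 1 = 7) = -1 (attained at k = 1)
  C[1][1] = min over k of (A[1][0] + B[0][1] = 1 + -2 = -1, A[1][1] + B[1][1] = -5 + -2 = -7, A[1][2] + B[2][1] = 6 + 10 = 16) = -7 (attained at k = 1)
  C[1][2] = min over k of (A[1][0] + B[0][2] = 1 + -5 = -4, A[1][1] + B[1][2] = -5 + 7 = 2, A[1][2] + B[2][2] = 6 + 1 = 7) = -4 (attained at k = 0)
  C[2][0] = min over k of (A[2][0] + B[0][0] = -5 + 1 = -4, A[2][1] + B[1][0] = 3 + 4 = 7, A[2][2] + B[2][0] = -4 + 1 = -3) = -4 (attained at k = 0)
  C[2][1] = min over k of (A[2][0] + B[0][1] = -5 + -2 = -7, A[2][1] + B[1][1] = 3 + -2 = 1, A[2][2] + B[2][1] = -4 + 10 = 6) = -7 (attained at k = 0)
  C[2][2] = min over k of (A[2][0] + B[0][2] = -5 + -5 = -10, A[2][1] + B[1][2] = 3 + 7 = 10, A[2][2] + B[2][2] = -4 + 1 = -3) = -10 (attained at k = 0)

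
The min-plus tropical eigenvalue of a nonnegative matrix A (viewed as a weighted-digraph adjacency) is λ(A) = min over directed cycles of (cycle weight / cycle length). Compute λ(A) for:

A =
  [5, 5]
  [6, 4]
λ(A) = 4

Enumerate directed cycles and compute their means (weight / length). Sample:
  cycle 0 → 0: weight = 5, length = 1, mean = 5/1 ≈ 5.000
  cycle 1 → 1: weight = 4, length = 1, mean = 4/1 ≈ 4.000
  cycle 0 → 1 → 0: weight = 11, length = 2, mean = 11/2 ≈ 5.500
  cycle 1 → 0 → 1: weight = 11, length = 2, mean = 11/2 ≈ 5.500
Minimum mean = 4.000, attained e.g. along the cycle 1 → 1 with weight 4 and length 1. So λ(A) = 4/1 = 4.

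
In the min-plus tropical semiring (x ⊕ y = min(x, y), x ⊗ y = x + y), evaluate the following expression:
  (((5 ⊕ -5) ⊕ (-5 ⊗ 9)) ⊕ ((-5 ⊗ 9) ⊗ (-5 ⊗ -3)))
(((5 ⊕ -5) ⊕ (-5 ⊗ 9)) ⊕ ((-5 ⊗ 9) ⊗ (-5 ⊗ -3))) = -5

Expand innermost to outermost. Recall ⊕ takes the minimum of its arguments and ⊗ takes their sum. Working out the expression (((5 ⊕ -5) ⊕ (-5 ⊗ 9)) ⊕ ((-5 ⊗ 9) ⊗ (-5 ⊗ -3))) gives -5.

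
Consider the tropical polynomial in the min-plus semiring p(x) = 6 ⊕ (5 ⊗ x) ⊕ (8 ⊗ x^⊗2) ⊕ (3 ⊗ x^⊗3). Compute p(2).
p(2) = 6

A tropical monomial a ⊗ x^⊗i evaluates to a + i · x. Evaluating each term at x = 2:
  Term 0 contributes 6 + 0 · 2 = 6
  Term 1 contributes 5 + 1 · 2 = 7
  Term 2 contributes 8 + 2 · 2 = 12
  Term 3 contributes 3 + 3 · 2 = 9
p(2) = ⊕ of these = min[6, 7, 12, 9] = 6.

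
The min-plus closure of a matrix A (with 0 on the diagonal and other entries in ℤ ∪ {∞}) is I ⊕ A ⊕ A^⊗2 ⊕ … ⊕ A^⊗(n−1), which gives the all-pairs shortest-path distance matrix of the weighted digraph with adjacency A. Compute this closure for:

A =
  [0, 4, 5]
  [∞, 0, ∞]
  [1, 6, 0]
Closure =
  [0, 4, 5]
  [∞, 0, ∞]
  [1, 5, 0]

This is the Floyd-Warshall all-pairs shortest-path computation. For each intermediate vertex k = 0, 1, …, 2, update dist[i][j] ← min(dist[i][j], dist[i][k] + dist[k][j]). The final matrix gives, for each (i, j), the minimum total weight of any directed path from i to j (possibly empty when i = j).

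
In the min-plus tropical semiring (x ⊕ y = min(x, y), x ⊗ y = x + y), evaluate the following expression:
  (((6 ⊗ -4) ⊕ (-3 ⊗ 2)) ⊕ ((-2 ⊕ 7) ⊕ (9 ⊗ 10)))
(((6 ⊗ -4) ⊕ (-3 ⊗ 2)) ⊕ ((-2 ⊕ 7) ⊕ (9 ⊗ 10))) = -2

Expand innermost to outermost. Recall ⊕ takes the minimum of its arguments and ⊗ takes their sum. Working out the expression (((6 ⊗ -4) ⊕ (-3 ⊗ 2)) ⊕ ((-2 ⊕ 7) ⊕ (9 ⊗ 10))) gives -2.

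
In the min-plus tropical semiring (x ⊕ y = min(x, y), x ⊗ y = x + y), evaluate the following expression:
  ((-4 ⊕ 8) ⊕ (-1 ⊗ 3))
((-4 ⊕ 8) ⊕ (-1 ⊗ 3)) = -4

Expand innermost to outermost. Recall ⊕ takes the minimum of its arguments and ⊗ takes their sum. Working out the expression ((-4 ⊕ 8) ⊕ (-1 ⊗ 3)) gives -4.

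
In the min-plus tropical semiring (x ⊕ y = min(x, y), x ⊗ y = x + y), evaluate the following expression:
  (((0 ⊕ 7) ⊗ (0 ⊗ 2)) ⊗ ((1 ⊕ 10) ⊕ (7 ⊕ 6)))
(((0 ⊕ 7) ⊗ (0 ⊗ 2)) ⊗ ((1 ⊕ 10) ⊕ (7 ⊕ 6))) = 3

Expand innermost to outermost. Recall ⊕ takes the minimum of its arguments and ⊗ takes their sum. Working out the expression (((0 ⊕ 7) ⊗ (0 ⊗ 2)) ⊗ ((1 ⊕ 10) ⊕ (7 ⊕ 6))) gives 3.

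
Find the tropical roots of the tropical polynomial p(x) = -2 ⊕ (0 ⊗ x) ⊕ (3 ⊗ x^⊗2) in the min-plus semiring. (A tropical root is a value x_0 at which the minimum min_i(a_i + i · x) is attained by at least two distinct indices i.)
Roots: {-3, -2}

Each tropical root is a break point of the lower envelope of the lines y = a_i + i · x (there are 3 lines, with slopes 0, 1, ..., 2). Only the lines that attain the minimum somewhere contribute to roots; other lines are dominated. Here the surviving (envelope) indices are i = 2, i = 1, i = 0.
Intersections between consecutive envelope lines give the roots: for adjacent envelope indices i < j the intersection is x = (a_i − a_j) / (j − i). Reading off the sorted break points: {-3, -2}.
Verification: at each break x_0, at least two indices attain the minimum of min_i(a_i + i · x_0).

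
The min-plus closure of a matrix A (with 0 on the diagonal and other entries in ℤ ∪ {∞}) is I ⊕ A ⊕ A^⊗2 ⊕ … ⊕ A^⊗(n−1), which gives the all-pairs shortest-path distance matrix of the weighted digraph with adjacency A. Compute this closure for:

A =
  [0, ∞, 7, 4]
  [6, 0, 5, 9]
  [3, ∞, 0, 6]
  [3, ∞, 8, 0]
Closure =
  [0, ∞, 7, 4]
  [6, 0, 5, 9]
  [3, ∞, 0, 6]
  [3, ∞, 8, 0]

This is the Floyd-Warshall all-pairs shortest-path computation. For each intermediate vertex k = 0, 1, …, 3, update dist[i][j] ← min(dist[i][j], dist[i][k] + dist[k][j]). The final matrix gives, for each (i, j), the minimum total weight of any directed path from i to j (possibly empty when i = j).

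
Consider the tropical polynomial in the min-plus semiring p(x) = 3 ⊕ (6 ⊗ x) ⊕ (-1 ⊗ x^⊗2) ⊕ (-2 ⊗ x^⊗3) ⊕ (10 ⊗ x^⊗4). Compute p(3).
p(3) = 3

A tropical monomial a ⊗ x^⊗i evaluates to a + i · x. Evaluating each term at x = 3:
  Term 0 contributes 3 + 0 · 3 = 3
  Term 1 contributes 6 + 1 · 3 = 9
  Term 2 contributes -1 + 2 · 3 = 5
  Term 3 contributes -2 + 3 · 3 = 7
  Term 4 contributes 10 + 4 · 3 = 22
p(3) = ⊕ of these = min[3, 9, 5, 7, 22] = 3.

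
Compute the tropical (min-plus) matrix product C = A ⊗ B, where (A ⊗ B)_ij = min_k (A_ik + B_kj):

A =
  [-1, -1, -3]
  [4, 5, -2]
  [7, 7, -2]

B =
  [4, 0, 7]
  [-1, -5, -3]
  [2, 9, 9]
A ⊗ B =
  [-2, -6, -4]
  [0, 0, 2]
  [0, 2, 4]

Apply the min-plus product entry-by-entry:
  C[0][0] = min over k of (A[0][0] + B[0][0] = -1 + 4 = 3, A[0][1] + B[1][0] = -1 + -1 = -2, A[0][2] + B[2][0] = -3 + 2 = -1) = -2 (attained at k = 1)
  C[0][1] = min over k of (A[0][0] + B[0][1] = -1 + 0 = -1, A[0][1] + B[1][1] = -1 + -5 = -6, A[0][2] + B[2][1] = -3 + 9 = 6) = -6 (attained at k = 1)
  C[0][2] = min over k of (A[0][0] + B[0][2] = -1 + 7 = 6, A[0][1] + B[1][2] = -1 + -3 = -4, A[0][2] + B[2][2] = -3 + 9 = 6) = -4 (attained at k = 1)
  C[1][0] = min over k of (A[1][0] + B[0][0] = 4 + 4 = 8, A[1][1] + B[1][0] = 5 + -1 = 4, A[1][2] + B[2][0] = -2 + 2 = 0) = 0 (attained at k = 2)
  C[1][1] = min over k of (A[1][0] + B[0][1] = 4 + 0 = 4, A[1][1] + B[1][1] = 5 + -5 = 0, A[1][2] + B[2][1] = -2 + 9 = 7) = 0 (attained at k = 1)
  C[1][2] = min over k of (A[1][0] + B[0][2] = 4 + 7 = 11, A[1][1] + B[1][2] = 5 + -3 = 2, A[1][2] + B[2][2] = -2 + 9 = 7) = 2 (attained at k = 1)
  C[2][0] = min over k of (A[2][0] + B[0][0] = 7 + 4 = 11, A[2][1] + B[1][0] = 7 + -1 = 6, A[2][2] + B[2][0] = -2 + 2 = 0) = 0 (attained at k = 2)
  C[2][1] = min over k of (A[2][0] + B[0][1] = 7 + 0 = 7, A[2][1] + B[1][1] = 7 + -5 = 2, A[2][2] + B[2][1] = -2 + 9 = 7) = 2 (attained at k = 1)
  C[2][2] = min over k of (A[2][0] + B[0][2] = 7 + 7 = 14, A[2][1] + B[1][2] = 7 + -3 = 4, A[2][2] + B[2][2] = -2 + 9 = 7) = 4 (attained at k = 1)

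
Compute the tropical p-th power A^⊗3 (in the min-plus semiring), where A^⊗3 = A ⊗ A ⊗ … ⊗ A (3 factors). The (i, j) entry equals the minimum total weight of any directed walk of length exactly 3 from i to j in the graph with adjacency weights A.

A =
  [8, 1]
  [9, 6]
A^⊗3 =
  [16, 11]
  [19, 16]

Each entry (A^⊗3)_ij equals the minimum over all length-3 walks i = v_0 → v_1 → … → v_3 = j of Σ_t A[v_t][v_{t+1}]. For example, for (i, j) = (0, 1) we minimise over 4 possible intermediate vertex sequences; the minimum is 11, attained along the walk 0 → 1 → 0 → 1.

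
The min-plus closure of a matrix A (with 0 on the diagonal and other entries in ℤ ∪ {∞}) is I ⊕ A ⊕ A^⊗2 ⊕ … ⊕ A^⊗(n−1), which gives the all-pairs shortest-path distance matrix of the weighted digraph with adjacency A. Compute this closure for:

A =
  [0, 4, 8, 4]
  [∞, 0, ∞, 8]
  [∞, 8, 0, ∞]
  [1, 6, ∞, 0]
Closure =
  [0, 4, 8, 4]
  [9, 0, 17, 8]
  [17, 8, 0, 16]
  [1, 5, 9, 0]

This is the Floyd-Warshall all-pairs shortest-path computation. For each intermediate vertex k = 0, 1, …, 3, update dist[i][j] ← min(dist[i][j], dist[i][k] + dist[k][j]). The final matrix gives, for each (i, j), the minimum total weight of any directed path from i to j (possibly empty when i = j).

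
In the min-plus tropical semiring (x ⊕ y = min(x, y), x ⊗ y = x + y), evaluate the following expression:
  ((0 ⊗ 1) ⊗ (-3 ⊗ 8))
((0 ⊗ 1) ⊗ (-3 ⊗ 8)) = 6

Expand innermost to outermost. Recall ⊕ takes the minimum of its arguments and ⊗ takes their sum. Working out the expression ((0 ⊗ 1) ⊗ (-3 ⊗ 8)) gives 6.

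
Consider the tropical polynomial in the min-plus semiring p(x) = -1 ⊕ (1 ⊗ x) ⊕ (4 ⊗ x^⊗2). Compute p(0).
p(0) = -1

A tropical monomial a ⊗ x^⊗i evaluates to a + i · x. Evaluating each term at x = 0:
  Term 0 contributes -1 + 0 · 0 = -1
  Term 1 contributes 1 + 1 · 0 = 1
  Term 2 contributes 4 + 2 · 0 = 4
p(0) = ⊕ of these = min[-1, 1, 4] = -1.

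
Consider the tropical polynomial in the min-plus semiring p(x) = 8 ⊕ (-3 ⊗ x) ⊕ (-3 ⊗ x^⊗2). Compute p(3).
p(3) = 0

A tropical monomial a ⊗ x^⊗i evaluates to a + i · x. Evaluating each term at x = 3:
  Term 0 contributes 8 + 0 · 3 = 8
  Term 1 contributes -3 + 1 · 3 = 0
  Term 2 contributes -3 + 2 · 3 = 3
p(3) = ⊕ of these = min[8, 0, 3] = 0.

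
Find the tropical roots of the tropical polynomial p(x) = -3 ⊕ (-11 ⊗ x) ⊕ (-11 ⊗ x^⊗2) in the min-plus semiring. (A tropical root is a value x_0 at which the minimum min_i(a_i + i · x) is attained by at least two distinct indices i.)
Roots: {0, 8}

Each tropical root is a break point of the lower envelope of the lines y = a_i + i · x (there are 3 lines, with slopes 0, 1, ..., 2). Only the lines that attain the minimum somewhere contribute to roots; other lines are dominated. Here the surviving (envelope) indices are i = 2, i = 1, i = 0.
Intersections between consecutive envelope lines give the roots: for adjacent envelope indices i < j the intersection is x = (a_i − a_j) / (j − i). Reading off the sorted break points: {0, 8}.
Verification: at each break x_0, at least two indices attain the minimum of min_i(a_i + i · x_0).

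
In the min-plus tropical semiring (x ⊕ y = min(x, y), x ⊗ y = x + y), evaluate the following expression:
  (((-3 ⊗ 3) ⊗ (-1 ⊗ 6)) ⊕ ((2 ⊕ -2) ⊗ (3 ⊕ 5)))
(((-3 ⊗ 3) ⊗ (-1 ⊗ 6)) ⊕ ((2 ⊕ -2) ⊗ (3 ⊕ 5))) = 1

Expand innermost to outermost. Recall ⊕ takes the minimum of its arguments and ⊗ takes their sum. Working out the expression (((-3 ⊗ 3) ⊗ (-1 ⊗ 6)) ⊕ ((2 ⊕ -2) ⊗ (3 ⊕ 5))) gives 1.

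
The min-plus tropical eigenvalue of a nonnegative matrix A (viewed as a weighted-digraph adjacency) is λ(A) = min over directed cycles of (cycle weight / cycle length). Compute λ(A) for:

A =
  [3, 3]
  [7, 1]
λ(A) = 1

Enumerate directed cycles and compute their means (weight / length). Sample:
  cycle 0 → 0: weight = 3, length = 1, mean = 3/1 ≈ 3.000
  cycle 1 → 1: weight = 1, length = 1, mean = 1/1 ≈ 1.000
  cycle 0 → 1 → 0: weight = 10, length = 2, mean = 10/2 ≈ 5.000
  cycle 1 → 0 → 1: weight = 10, length = 2, mean = 10/2 ≈ 5.000
Minimum mean = 1.000, attained e.g. along the cycle 1 → 1 with weight 1 and length 1. So λ(A) = 1/1 = 1.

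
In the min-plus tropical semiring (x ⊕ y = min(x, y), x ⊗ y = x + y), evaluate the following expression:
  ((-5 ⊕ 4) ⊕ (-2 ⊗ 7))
((-5 ⊕ 4) ⊕ (-2 ⊗ 7)) = -5

Expand innermost to outermost. Recall ⊕ takes the minimum of its arguments and ⊗ takes their sum. Working out the expression ((-5 ⊕ 4) ⊕ (-2 ⊗ 7)) gives -5.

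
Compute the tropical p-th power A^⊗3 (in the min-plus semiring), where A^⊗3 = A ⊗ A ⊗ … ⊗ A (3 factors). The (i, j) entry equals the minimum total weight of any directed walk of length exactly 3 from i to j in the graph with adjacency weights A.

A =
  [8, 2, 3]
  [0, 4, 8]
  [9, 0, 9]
A^⊗3 =
  [3, 4, 5]
  [2, 3, 7]
  [4, 2, 3]

Each entry (A^⊗3)_ij equals the minimum over all length-3 walks i = v_0 → v_1 → … → v_3 = j of Σ_t A[v_t][v_{t+1}]. For example, for (i, j) = (0, 2) we minimise over 9 possible intermediate vertex sequences; the minimum is 5, attained along the walk 0 → 1 → 0 → 2.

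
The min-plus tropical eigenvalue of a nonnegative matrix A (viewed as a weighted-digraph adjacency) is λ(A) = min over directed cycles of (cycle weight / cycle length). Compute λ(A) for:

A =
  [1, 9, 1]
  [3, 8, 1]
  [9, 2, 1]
λ(A) = 1

Enumerate directed cycles and compute their means (weight / length). Sample:
  cycle 0 → 0: weight = 1, length = 1, mean = 1/1 ≈ 1.000
  cycle 1 → 1: weight = 8, length = 1, mean = 8/1 ≈ 8.000
  cycle 2 → 2: weight = 1, length = 1, mean = 1/1 ≈ 1.000
  cycle 0 → 1 → 0: weight = 12, length = 2, mean = 12/2 ≈ 6.000
  cycle 0 → 2 → 0: weight = 10, length = 2, mean = 10/2 ≈ 5.000
  cycle 1 → 0 → 1: weight = 12, length = 2, mean = 12/2 ≈ 6.000
Minimum mean = 1.000, attained e.g. along the cycle 0 → 0 with weight 1 and length 1. So λ(A) = 1/1 = 1.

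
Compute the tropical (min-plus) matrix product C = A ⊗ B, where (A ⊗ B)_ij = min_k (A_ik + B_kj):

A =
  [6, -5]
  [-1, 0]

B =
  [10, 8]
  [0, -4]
A ⊗ B =
  [-5, -9]
  [0, -4]

Apply the min-plus product entry-by-entry:
  C[0][0] = min over k of (A[0][0] + B[0][0] = 6 + 10 = 16, A[0][1] + B[1][0] = -5 + 0 = -5) = -5 (attained at k = 1)
  C[0][1] = min over k of (A[0][0] + B[0][1] = 6 + 8 = 14, A[0][1] + B[1][1] = -5 + -4 = -9) = -9 (attained at k = 1)
  C[1][0] = min over k of (A[1][0] + B[0][0] = -1 + 10 = 9, A[1][1] + B[1][0] = 0 + 0 = 0) = 0 (attained at k = 1)
  C[1][1] = min over k of (A[1][0] + B[0][1] = -1 + 8 = 7, A[1][1] + B[1][1] = 0 + -4 = -4) = -4 (attained at k = 1)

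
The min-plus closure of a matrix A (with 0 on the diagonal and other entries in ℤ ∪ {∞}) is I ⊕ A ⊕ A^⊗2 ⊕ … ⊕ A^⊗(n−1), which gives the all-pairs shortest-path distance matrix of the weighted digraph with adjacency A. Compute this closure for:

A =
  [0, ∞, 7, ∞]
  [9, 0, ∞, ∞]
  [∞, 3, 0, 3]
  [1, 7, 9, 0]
Closure =
  [0, 10, 7, 10]
  [9, 0, 16, 19]
  [4, 3, 0, 3]
  [1, 7, 8, 0]

This is the Floyd-Warshall all-pairs shortest-path computation. For each intermediate vertex k = 0, 1, …, 3, update dist[i][j] ← min(dist[i][j], dist[i][k] + dist[k][j]). The final matrix gives, for each (i, j), the minimum total weight of any directed path from i to j (possibly empty when i = j).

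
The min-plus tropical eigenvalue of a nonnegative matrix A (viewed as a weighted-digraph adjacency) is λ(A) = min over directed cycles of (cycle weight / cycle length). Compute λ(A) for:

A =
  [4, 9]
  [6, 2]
λ(A) = 2

Enumerate directed cycles and compute their means (weight / length). Sample:
  cycle 0 → 0: weight = 4, length = 1, mean = 4/1 ≈ 4.000
  cycle 1 → 1: weight = 2, length = 1, mean = 2/1 ≈ 2.000
  cycle 0 → 1 → 0: weight = 15, length = 2, mean = 15/2 ≈ 7.500
  cycle 1 → 0 → 1: weight = 15, length = 2, mean = 15/2 ≈ 7.500
Minimum mean = 2.000, attained e.g. along the cycle 1 → 1 with weight 2 and length 1. So λ(A) = 2/1 = 2.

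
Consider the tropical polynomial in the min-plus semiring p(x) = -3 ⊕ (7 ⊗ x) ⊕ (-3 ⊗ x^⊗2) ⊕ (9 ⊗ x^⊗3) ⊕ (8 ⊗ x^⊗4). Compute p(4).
p(4) = -3

A tropical monomial a ⊗ x^⊗i evaluates to a + i · x. Evaluating each term at x = 4:
  Term 0 contributes -3 + 0 · 4 = -3
  Term 1 contributes 7 + 1 · 4 = 11
  Term 2 contributes -3 + 2 · 4 = 5
  Term 3 contributes 9 + 3 · 4 = 21
  Term 4 contributes 8 + 4 · 4 = 24
p(4) = ⊕ of these = min[-3, 11, 5, 21, 24] = -3.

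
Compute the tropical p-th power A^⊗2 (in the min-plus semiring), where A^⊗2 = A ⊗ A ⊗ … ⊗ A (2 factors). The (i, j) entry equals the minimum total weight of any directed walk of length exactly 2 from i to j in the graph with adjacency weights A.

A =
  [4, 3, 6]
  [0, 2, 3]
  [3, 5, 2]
A^⊗2 =
  [3, 5, 6]
  [2, 3, 5]
  [5, 6, 4]

Each entry (A^⊗2)_ij equals the minimum over all length-2 walks i = v_0 → v_1 → … → v_2 = j of Σ_t A[v_t][v_{t+1}]. For example, for (i, j) = (0, 2) we minimise over 3 possible intermediate vertex sequences; the minimum is 6, attained along the walk 0 → 1 → 2.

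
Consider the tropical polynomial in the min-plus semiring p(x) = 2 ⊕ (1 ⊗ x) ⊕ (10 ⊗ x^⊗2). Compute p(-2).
p(-2) = -1

A tropical monomial a ⊗ x^⊗i evaluates to a + i · x. Evaluating each term at x = -2:
  Term 0 contributes 2 + 0 · -2 = 2
  Term 1 contributes 1 + 1 · -2 = -1
  Term 2 contributes 10 + 2 · -2 = 6
p(-2) = ⊕ of these = min[2, -1, 6] = -1.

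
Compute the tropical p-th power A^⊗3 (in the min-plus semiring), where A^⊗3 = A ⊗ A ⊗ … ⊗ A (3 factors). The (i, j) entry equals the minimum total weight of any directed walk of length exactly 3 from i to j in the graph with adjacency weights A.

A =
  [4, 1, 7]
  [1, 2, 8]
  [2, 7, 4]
A^⊗3 =
  [4, 3, 9]
  [3, 4, 10]
  [4, 5, 11]

Each entry (A^⊗3)_ij equals the minimum over all length-3 walks i = v_0 → v_1 → … → v_3 = j of Σ_t A[v_t][v_{t+1}]. For example, for (i, j) = (0, 2) we minimise over 9 possible intermediate vertex sequences; the minimum is 9, attained along the walk 0 → 1 → 0 → 2.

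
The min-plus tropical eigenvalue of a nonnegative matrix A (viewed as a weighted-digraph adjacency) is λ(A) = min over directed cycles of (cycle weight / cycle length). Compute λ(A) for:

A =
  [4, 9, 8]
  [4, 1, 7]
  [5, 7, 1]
λ(A) = 1

Enumerate directed cycles and compute their means (weight / length). Sample:
  cycle 0 → 0: weight = 4, length = 1, mean = 4/1 ≈ 4.000
  cycle 1 → 1: weight = 1, length = 1, mean = 1/1 ≈ 1.000
  cycle 2 → 2: weight = 1, length = 1, mean = 1/1 ≈ 1.000
  cycle 0 → 1 → 0: weight = 13, length = 2, mean = 13/2 ≈ 6.500
  cycle 0 → 2 → 0: weight = 13, length = 2, mean = 13/2 ≈ 6.500
  cycle 1 → 0 → 1: weight = 13, length = 2, mean = 13/2 ≈ 6.500
Minimum mean = 1.000, attained e.g. along the cycle 1 → 1 with weight 1 and length 1. So λ(A) = 1/1 = 1.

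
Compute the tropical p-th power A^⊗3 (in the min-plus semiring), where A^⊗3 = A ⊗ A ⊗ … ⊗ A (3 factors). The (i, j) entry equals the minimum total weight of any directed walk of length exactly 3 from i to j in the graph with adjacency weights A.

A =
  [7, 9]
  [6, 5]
A^⊗3 =
  [20, 19]
  [16, 15]

Each entry (A^⊗3)_ij equals the minimum over all length-3 walks i = v_0 → v_1 → … → v_3 = j of Σ_t A[v_t][v_{t+1}]. For example, for (i, j) = (0, 1) we minimise over 4 possible intermediate vertex sequences; the minimum is 19, attained along the walk 0 → 1 → 1 → 1.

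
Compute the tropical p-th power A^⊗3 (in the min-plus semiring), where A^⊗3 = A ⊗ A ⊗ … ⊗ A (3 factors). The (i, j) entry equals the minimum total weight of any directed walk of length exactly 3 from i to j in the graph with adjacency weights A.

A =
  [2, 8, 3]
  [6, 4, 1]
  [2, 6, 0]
A^⊗3 =
  [5, 9, 3]
  [3, 7, 1]
  [2, 6, 0]

Each entry (A^⊗3)_ij equals the minimum over all length-3 walks i = v_0 → v_1 → … → v_3 = j of Σ_t A[v_t][v_{t+1}]. For example, for (i, j) = (0, 2) we minimise over 9 possible intermediate vertex sequences; the minimum is 3, attained along the walk 0 → 2 → 2 → 2.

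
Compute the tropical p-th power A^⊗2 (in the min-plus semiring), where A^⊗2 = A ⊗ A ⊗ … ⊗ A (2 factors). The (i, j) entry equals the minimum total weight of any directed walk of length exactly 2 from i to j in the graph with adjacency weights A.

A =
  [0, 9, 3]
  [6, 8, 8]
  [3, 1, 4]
A^⊗2 =
  [0, 4, 3]
  [6, 9, 9]
  [3, 5, 6]

Each entry (A^⊗2)_ij equals the minimum over all length-2 walks i = v_0 → v_1 → … → v_2 = j of Σ_t A[v_t][v_{t+1}]. For example, for (i, j) = (0, 2) we minimise over 3 possible intermediate vertex sequences; the minimum is 3, attained along the walk 0 → 0 → 2.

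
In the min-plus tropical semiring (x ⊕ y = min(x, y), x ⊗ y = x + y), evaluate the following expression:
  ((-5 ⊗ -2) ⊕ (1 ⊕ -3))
((-5 ⊗ -2) ⊕ (1 ⊕ -3)) = -7

Expand innermost to outermost. Recall ⊕ takes the minimum of its arguments and ⊗ takes their sum. Working out the expression ((-5 ⊗ -2) ⊕ (1 ⊕ -3)) gives -7.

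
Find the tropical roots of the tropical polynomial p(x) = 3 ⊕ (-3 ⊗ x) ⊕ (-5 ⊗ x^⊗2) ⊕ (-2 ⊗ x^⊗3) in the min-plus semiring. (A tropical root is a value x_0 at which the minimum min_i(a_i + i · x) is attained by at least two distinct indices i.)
Roots: {-3, 2, 6}

Each tropical root is a break point of the lower envelope of the lines y = a_i + i · x (there are 4 lines, with slopes 0, 1, ..., 3). Only the lines that attain the minimum somewhere contribute to roots; other lines are dominated. Here the surviving (envelope) indices are i = 3, i = 2, i = 1, i = 0.
Intersections between consecutive envelope lines give the roots: for adjacent envelope indices i < j the intersection is x = (a_i − a_j) / (j − i). Reading off the sorted break points: {-3, 2, 6}.
Verification: at each break x_0, at least two indices attain the minimum of min_i(a_i + i · x_0).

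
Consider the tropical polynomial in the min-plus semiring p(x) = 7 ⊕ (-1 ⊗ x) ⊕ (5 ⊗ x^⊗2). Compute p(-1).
p(-1) = -2

A tropical monomial a ⊗ x^⊗i evaluates to a + i · x. Evaluating each term at x = -1:
  Term 0 contributes 7 + 0 · -1 = 7
  Term 1 contributes -1 + 1 · -1 = -2
  Term 2 contributes 5 + 2 · -1 = 3
p(-1) = ⊕ of these = min[7, -2, 3] = -2.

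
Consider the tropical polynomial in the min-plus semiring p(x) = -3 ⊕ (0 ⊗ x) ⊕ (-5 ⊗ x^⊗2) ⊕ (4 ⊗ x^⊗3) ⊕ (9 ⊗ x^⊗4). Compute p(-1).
p(-1) = -7

A tropical monomial a ⊗ x^⊗i evaluates to a + i · x. Evaluating each term at x = -1:
  Term 0 contributes -3 + 0 · -1 = -3
  Term 1 contributes 0 + 1 · -1 = -1
  Term 2 contributes -5 + 2 · -1 = -7
  Term 3 contributes 4 + 3 · -1 = 1
  Term 4 contributes 9 + 4 · -1 = 5
p(-1) = ⊕ of these = min[-3, -1, -7, 1, 5] = -7.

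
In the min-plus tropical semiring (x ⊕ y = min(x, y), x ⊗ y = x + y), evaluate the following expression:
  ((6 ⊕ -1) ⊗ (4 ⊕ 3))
((6 ⊕ -1) ⊗ (4 ⊕ 3)) = 2

Expand innermost to outermost. Recall ⊕ takes the minimum of its arguments and ⊗ takes their sum. Working out the expression ((6 ⊕ -1) ⊗ (4 ⊕ 3)) gives 2.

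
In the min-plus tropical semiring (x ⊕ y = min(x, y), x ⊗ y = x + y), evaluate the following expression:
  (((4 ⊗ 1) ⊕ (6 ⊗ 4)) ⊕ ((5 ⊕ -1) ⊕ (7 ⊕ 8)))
(((4 ⊗ 1) ⊕ (6 ⊗ 4)) ⊕ ((5 ⊕ -1) ⊕ (7 ⊕ 8))) = -1

Expand innermost to outermost. Recall ⊕ takes the minimum of its arguments and ⊗ takes their sum. Working out the expression (((4 ⊗ 1) ⊕ (6 ⊗ 4)) ⊕ ((5 ⊕ -1) ⊕ (7 ⊕ 8))) gives -1.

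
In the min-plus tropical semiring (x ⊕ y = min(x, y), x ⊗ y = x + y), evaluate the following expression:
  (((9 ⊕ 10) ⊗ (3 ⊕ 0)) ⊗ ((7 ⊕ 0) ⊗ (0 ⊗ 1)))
(((9 ⊕ 10) ⊗ (3 ⊕ 0)) ⊗ ((7 ⊕ 0) ⊗ (0 ⊗ 1))) = 10

Expand innermost to outermost. Recall ⊕ takes the minimum of its arguments and ⊗ takes their sum. Working out the expression (((9 ⊕ 10) ⊗ (3 ⊕ 0)) ⊗ ((7 ⊕ 0) ⊗ (0 ⊗ 1))) gives 10.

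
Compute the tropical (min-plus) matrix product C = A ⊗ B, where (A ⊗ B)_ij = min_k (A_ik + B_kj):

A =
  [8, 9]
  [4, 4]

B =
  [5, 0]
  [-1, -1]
A ⊗ B =
  [8, 8]
  [3, 3]

Apply the min-plus product entry-by-entry:
  C[0][0] = min over k of (A[0][0] + B[0][0] = 8 + 5 = 13, A[0][1] + B[1][0] = 9 + -1 = 8) = 8 (attained at k = 1)
  C[0][1] = min over k of (A[0][0] + B[0][1] = 8 + 0 = 8, A[0][1] + B[1][1] = 9 + -1 = 8) = 8 (attained at k = 0)
  C[1][0] = min over k of (A[1][0] + B[0][0] = 4 + 5 = 9, A[1][1] + B[1][0] = 4 + -1 = 3) = 3 (attained at k = 1)
  C[1][1] = min over k of (A[1][0] + B[0][1] = 4 + 0 = 4, A[1][1] + B[1][1] = 4 + -1 = 3) = 3 (attained at k = 1)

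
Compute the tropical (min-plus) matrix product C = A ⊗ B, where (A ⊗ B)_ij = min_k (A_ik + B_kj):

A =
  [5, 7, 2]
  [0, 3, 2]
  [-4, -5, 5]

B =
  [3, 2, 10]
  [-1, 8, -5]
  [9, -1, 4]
A ⊗ B =
  [6, 1, 2]
  [2, 1, -2]
  [-6, -2, -10]

Apply the min-plus product entry-by-entry:
  C[0][0] = min over k of (A[0][0] + B[0][0] = 5 + 3 = 8, A[0][1] + B[1][0] = 7 + -1 = 6, A[0][2] + B[2][0] = 2 + 9 = 11) = 6 (attained at k = 1)
  C[0][1] = min over k of (A[0][0] + B[0][1] = 5 + 2 = 7, A[0][1] + B[1][1] = 7 + 8 = 15, A[0][2] + B[2][1] = 2 + -1 = 1) = 1 (attained at k = 2)
  C[0][2] = min over k of (A[0][0] + B[0][2] = 5 + 10 = 15, A[0][1] + B[1][2] = 7 + -5 = 2, A[0][2] + B[2][2] = 2 + 4 = 6) = 2 (attained at k = 1)
  C[1][0] = min over k of (A[1][0] + B[0][0] = 0 + 3 = 3, A[1][1] + B[1][0] = 3 + -1 = 2, A[1][2] + B[2][0] = 2 + 9 = 11) = 2 (attained at k = 1)
  C[1][1] = min over k of (A[1][0] + B[0][1] = 0 + 2 = 2, A[1][1] + B[1][1] = 3 + 8 = 11, A[1][2] + B[2][1] = 2 + -1 = 1) = 1 (attained at k = 2)
  C[1][2] = min over k of (A[1][0] + B[0][2] = 0 + 10 = 10, A[1][1] + B[1][2] = 3 + -5 = -2, A[1][2] + B[2][2] = 2 + 4 = 6) = -2 (attained at k = 1)
  C[2][0] = min over k of (A[2][0] + B[0][0] = -4 + 3 = -1, A[2][1] + B[1][0] = -5 + -1 = -6, A[2][2] + B[2][0] = 5 + 9 = 14) = -6 (attained at k = 1)
  C[2][1] = min over k of (A[2][0] + B[0][1] = -4 + 2 = -2, A[2][1] + B[1][1] = -5 + 8 = 3, A[2][2] + B[2][1] = 5 + -1 = 4) = -2 (attained at k = 0)
  C[2][2] = min over k of (A[2][0] + B[0][2] = -4 + 10 = 6, A[2][1] + B[1][2] = -5 + -5 = -10, A[2][2] + B[2][2] = 5 + 4 = 9) = -10 (attained at k = 1)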